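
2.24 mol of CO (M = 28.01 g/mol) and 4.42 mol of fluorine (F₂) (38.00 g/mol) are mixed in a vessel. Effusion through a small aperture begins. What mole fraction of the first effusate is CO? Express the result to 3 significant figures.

0.371

Effusion rate of each component ∝ n_i/√M_i (partial pressure × 1/√M).
So x_CO in the escaping gas = (n_CO/√M_CO) / Σ(n_i/√M_i)
= (2.24/√28.01) / (2.24/√28.01 + 4.42/√38.00) = 0.4232/(0.4232 + 0.7170) = 0.371.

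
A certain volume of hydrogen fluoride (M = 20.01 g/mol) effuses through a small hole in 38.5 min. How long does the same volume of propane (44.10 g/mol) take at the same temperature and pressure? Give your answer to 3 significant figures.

57.2 min

By Graham's law, t_C₃H₈/t_HF = √(M_C₃H₈/M_HF) = √(44.10/20.01) = √2.204 = 1.485.
So the time for C₃H₈ is 38.5 × 1.485 = 57.2 min.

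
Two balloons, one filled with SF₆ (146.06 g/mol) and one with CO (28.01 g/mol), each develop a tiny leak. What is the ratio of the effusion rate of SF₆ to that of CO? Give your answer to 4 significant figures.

From Graham's law, rate_SF₆/rate_CO = √(M_CO/M_SF₆) = √(28.01/146.06) = √0.1918 = 0.4379.

0.4379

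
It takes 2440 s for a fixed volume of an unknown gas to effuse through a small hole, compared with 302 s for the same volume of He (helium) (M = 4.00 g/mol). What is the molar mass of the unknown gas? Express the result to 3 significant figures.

261 g/mol

From Graham's law, t_X/t_He = √(M_X/M_He).
2440/302 = 8.079 = √(M_X/4.00)
M_X = 4.00 × 8.079² = 4.00 × 65.28 = 261 g/mol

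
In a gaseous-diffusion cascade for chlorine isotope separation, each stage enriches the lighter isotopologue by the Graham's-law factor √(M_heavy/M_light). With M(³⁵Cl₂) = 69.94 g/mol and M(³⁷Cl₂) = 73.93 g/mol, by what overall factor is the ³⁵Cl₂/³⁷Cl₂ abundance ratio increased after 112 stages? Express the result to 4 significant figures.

The single-stage factor is √(M_heavy/M_light), so 112 stages give [√(73.93/69.94)]^112 = (73.93/69.94)^(112/2).
= 1.05705^56 = 22.35.

22.35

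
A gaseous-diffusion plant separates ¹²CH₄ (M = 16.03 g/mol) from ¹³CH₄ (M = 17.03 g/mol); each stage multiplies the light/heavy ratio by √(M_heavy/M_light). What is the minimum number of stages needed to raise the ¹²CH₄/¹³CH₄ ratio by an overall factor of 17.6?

With α = √(17.03/16.03) per stage, ln α = ½ ln(1.06238) = 0.03026.
Need α^N ≥ 17.6 ⇒ N ≥ ln(17.6) / ln α = 2.868 / 0.03026 = 94.78.
So at least 95 stages are needed.

95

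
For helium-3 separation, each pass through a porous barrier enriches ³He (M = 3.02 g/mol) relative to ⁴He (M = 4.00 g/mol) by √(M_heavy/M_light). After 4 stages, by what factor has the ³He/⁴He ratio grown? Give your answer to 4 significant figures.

1.754

The single-stage factor is √(M_heavy/M_light), so 4 stages give [√(4.00/3.02)]^4 = (4.00/3.02)^(4/2).
= 1.32450^2 = 1.754.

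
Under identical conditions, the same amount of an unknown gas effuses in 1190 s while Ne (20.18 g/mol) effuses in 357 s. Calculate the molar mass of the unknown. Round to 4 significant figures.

224.2 g/mol

From Graham's law, t_X/t_Ne = √(M_X/M_Ne).
1190/357 = 3.333 = √(M_X/20.18)
M_X = 20.18 × 3.333² = 20.18 × 11.11 = 224.2 g/mol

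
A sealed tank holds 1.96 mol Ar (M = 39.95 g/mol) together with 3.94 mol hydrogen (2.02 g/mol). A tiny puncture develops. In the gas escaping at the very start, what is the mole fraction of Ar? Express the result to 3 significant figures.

Rate_i ∝ x_i/√M_i (Graham's law weighted by mole fraction), so the effusate composition follows n_i/√M_i.
So x_Ar in the escaping gas = (n_Ar/√M_Ar) / Σ(n_i/√M_i)
= (1.96/√39.95) / (1.96/√39.95 + 3.94/√2.02) = 0.3101/(0.3101 + 2.772) = 0.101.

0.101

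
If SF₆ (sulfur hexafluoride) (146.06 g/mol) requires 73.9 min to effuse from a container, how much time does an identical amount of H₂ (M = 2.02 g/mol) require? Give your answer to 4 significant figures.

Since effusion rate ∝ 1/√M, t_H₂/t_SF₆ = √(M_H₂/M_SF₆) = √(2.02/146.06) = √0.01383 = 0.1176.
So the time for H₂ is 73.9 × 0.1176 = 8.691 min.

8.691 min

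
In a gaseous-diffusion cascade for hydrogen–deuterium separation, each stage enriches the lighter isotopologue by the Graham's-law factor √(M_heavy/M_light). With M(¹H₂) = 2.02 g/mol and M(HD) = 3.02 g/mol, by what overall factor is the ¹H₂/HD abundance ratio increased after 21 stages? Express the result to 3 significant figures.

68.2

Each stage multiplies the ratio by α = √(3.02/2.02), so after 21 stages the overall factor is α^21 = (3.02/2.02)^(21/2).
= 1.49505^(21/2) = 68.2.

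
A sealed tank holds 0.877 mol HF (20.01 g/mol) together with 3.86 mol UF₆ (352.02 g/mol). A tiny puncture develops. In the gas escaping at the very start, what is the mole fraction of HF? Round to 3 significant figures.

0.488

Effusion rate of each component ∝ n_i/√M_i (partial pressure × 1/√M).
Mole fraction of HF in the effusate = (n_HF/√M_HF) / (n_HF/√M_HF + n_UF₆/√M_UF₆)
= (0.877/√20.01) / (0.877/√20.01 + 3.86/√352.02) = 0.1961/(0.1961 + 0.2057) = 0.488.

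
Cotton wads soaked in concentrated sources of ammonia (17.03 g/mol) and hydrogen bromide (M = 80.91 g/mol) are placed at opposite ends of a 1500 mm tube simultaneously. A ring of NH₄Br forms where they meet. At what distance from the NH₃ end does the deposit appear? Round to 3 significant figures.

In equal time, each gas travels a distance ∝ its rate ∝ 1/√M, so d_NH₃/d_HBr = √(M_HBr/M_NH₃) = √(80.91/17.03) = 2.180.
With d_NH₃ + d_HBr = 1500 mm, d_HBr = 1500/(1 + 2.180) = 471.7 mm.
d_NH₃ = 1500 − 471.7 = 1030 mm.

1030 mm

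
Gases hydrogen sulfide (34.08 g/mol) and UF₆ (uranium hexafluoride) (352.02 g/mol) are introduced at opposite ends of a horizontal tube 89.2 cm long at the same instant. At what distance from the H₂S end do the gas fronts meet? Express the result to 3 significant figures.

The fronts meet when d_H₂S + d_UF₆ = L with d_H₂S/d_UF₆ = √(M_UF₆/M_H₂S) (Graham's law). Here √(M_UF₆/M_H₂S) = √(352.02/34.08) = 3.214.
With d_H₂S + d_UF₆ = 89.2 cm, d_UF₆ = 89.2/(1 + 3.214) = 21.17 cm.
d_H₂S = 89.2 − 21.17 = 68.0 cm.

68.0 cm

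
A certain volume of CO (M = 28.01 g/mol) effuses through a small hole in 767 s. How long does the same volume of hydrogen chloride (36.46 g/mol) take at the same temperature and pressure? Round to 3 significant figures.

875 s

Using Graham's law: t_HCl/t_CO = √(M_HCl/M_CO) = √(36.46/28.01) = √1.302 = 1.141.
So the time for HCl is 767 × 1.141 = 875 s.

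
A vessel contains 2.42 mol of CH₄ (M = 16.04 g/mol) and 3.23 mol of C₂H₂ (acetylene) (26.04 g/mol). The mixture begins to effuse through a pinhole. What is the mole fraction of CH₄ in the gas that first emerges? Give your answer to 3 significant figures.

0.488

Effusion rate of each component ∝ n_i/√M_i (partial pressure × 1/√M).
So x_CH₄ in the escaping gas = (n_CH₄/√M_CH₄) / Σ(n_i/√M_i)
= (2.42/√16.04) / (2.42/√16.04 + 3.23/√26.04) = 0.6042/(0.6042 + 0.6330) = 0.488.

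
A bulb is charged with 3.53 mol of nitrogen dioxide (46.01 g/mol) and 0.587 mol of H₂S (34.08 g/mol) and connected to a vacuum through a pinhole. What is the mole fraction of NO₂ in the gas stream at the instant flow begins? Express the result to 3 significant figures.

Each component's effusion rate ∝ (its partial pressure)·(1/√M) ∝ n_i/√M_i.
x_NO₂(eff) = (n_NO₂/√M_NO₂) / (n_NO₂/√M_NO₂ + n_H₂S/√M_H₂S)
= (3.53/√46.01) / (3.53/√46.01 + 0.587/√34.08) = 0.5204/(0.5204 + 0.1006) = 0.838.

0.838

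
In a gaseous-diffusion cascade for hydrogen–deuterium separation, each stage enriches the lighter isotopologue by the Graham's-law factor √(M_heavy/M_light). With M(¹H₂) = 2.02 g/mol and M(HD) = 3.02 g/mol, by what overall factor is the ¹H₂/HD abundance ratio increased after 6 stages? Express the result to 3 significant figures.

Each stage multiplies the ratio by α = √(3.02/2.02), so after 6 stages the overall factor is α^6 = (3.02/2.02)^(6/2).
= 1.49505^3 = 3.34.

3.34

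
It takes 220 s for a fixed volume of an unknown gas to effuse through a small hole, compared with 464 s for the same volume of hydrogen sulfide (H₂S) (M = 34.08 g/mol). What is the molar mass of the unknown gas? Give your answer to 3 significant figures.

From Graham's law, t_X/t_H₂S = √(M_X/M_H₂S).
220/464 = 0.4741 = √(M_X/34.08)
M_X = 34.08 × 0.4741² = 34.08 × 0.2248 = 7.66 g/mol

7.66 g/mol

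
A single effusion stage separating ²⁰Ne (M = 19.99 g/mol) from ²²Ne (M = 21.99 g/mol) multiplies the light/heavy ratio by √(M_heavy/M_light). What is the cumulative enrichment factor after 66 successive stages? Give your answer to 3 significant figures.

23.3

The single-stage factor is √(M_heavy/M_light), so 66 stages give [√(21.99/19.99)]^66 = (21.99/19.99)^(66/2).
= 1.10005^33 = 23.3.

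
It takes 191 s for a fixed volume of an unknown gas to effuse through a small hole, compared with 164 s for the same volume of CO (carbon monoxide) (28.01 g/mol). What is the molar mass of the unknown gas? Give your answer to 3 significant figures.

From Graham's law, t_X/t_CO = √(M_X/M_CO).
191/164 = 1.165 = √(M_X/28.01)
M_X = 28.01 × 1.165² = 28.01 × 1.356 = 38.0 g/mol

38.0 g/mol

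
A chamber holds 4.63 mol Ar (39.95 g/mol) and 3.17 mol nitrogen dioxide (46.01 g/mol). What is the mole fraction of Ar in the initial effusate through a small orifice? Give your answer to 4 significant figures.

0.6105

Rate_i ∝ x_i/√M_i (Graham's law weighted by mole fraction), so the effusate composition follows n_i/√M_i.
So x_Ar in the escaping gas = (n_Ar/√M_Ar) / Σ(n_i/√M_i)
= (4.63/√39.95) / (4.63/√39.95 + 3.17/√46.01) = 0.7325/(0.7325 + 0.4673) = 0.6105.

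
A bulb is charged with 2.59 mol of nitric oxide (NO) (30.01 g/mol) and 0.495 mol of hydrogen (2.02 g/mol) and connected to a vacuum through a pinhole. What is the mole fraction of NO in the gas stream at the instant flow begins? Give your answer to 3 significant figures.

0.576

Each component's effusion rate ∝ (its partial pressure)·(1/√M) ∝ n_i/√M_i.
So x_NO in the escaping gas = (n_NO/√M_NO) / Σ(n_i/√M_i)
= (2.59/√30.01) / (2.59/√30.01 + 0.495/√2.02) = 0.4728/(0.4728 + 0.3483) = 0.576.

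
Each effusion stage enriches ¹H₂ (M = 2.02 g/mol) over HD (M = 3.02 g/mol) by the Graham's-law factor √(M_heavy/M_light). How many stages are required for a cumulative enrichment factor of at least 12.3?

13

With α = √(3.02/2.02) per stage, ln α = ½ ln(1.49505) = 0.2011.
Need α^N ≥ 12.3 ⇒ N ≥ ln(12.3) / ln α = 2.510 / 0.2011 = 12.48.
Minimum whole number of stages: N = 13.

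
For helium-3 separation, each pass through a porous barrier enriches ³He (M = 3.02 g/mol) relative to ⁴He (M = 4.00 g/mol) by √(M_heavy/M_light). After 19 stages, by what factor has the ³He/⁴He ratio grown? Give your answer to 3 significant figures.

14.4

After 19 stages the ratio has grown by (√(4.00/3.02))^19 = (4.00/3.02)^(19/2).
= 1.32450^(19/2) = 14.4.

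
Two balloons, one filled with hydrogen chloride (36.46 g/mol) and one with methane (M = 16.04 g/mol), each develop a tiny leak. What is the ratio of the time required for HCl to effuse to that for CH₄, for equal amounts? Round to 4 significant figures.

Since effusion rate ∝ 1/√M, t_HCl/t_CH₄ = √(M_HCl/M_CH₄) = √(36.46/16.04) = √2.273 = 1.508.

1.508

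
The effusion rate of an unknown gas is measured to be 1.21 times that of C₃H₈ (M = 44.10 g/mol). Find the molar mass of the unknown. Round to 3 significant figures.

30.1 g/mol

Graham's law gives rate_X/rate_C₃H₈ = √(M_C₃H₈/M_X).
1.21 = √(44.10/M_X)
M_X = 44.10 / 1.21² = 44.10 / 1.464 = 30.1 g/mol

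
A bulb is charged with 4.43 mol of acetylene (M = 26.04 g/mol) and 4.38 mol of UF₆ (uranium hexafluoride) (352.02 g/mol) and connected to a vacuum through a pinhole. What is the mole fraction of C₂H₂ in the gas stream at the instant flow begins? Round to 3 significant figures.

0.788

The effusion rate of species i is ∝ p_i/√M_i ∝ n_i/√M_i.
x_C₂H₂(eff) = (n_C₂H₂/√M_C₂H₂) / (n_C₂H₂/√M_C₂H₂ + n_UF₆/√M_UF₆)
= (4.43/√26.04) / (4.43/√26.04 + 4.38/√352.02) = 0.8681/(0.8681 + 0.2334) = 0.788.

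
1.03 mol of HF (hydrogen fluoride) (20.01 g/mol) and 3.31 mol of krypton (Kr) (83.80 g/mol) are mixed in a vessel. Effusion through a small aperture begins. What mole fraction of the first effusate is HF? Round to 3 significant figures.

0.389

Each component's effusion rate ∝ (its partial pressure)·(1/√M) ∝ n_i/√M_i.
Mole fraction of HF in the effusate = (n_HF/√M_HF) / (n_HF/√M_HF + n_Kr/√M_Kr)
= (1.03/√20.01) / (1.03/√20.01 + 3.31/√83.80) = 0.2303/(0.2303 + 0.3616) = 0.389.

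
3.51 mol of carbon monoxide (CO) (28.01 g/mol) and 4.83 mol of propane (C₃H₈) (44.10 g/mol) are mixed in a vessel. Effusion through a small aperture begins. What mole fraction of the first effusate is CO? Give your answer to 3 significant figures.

0.477

Effusion rate of each component ∝ n_i/√M_i (partial pressure × 1/√M).
Mole fraction of CO in the effusate = (n_CO/√M_CO) / (n_CO/√M_CO + n_C₃H₈/√M_C₃H₈)
= (3.51/√28.01) / (3.51/√28.01 + 4.83/√44.10) = 0.6632/(0.6632 + 0.7273) = 0.477.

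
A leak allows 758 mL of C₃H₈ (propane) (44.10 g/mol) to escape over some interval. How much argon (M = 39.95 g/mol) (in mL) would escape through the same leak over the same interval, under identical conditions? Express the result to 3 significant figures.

Graham's law gives rate_Ar/rate_C₃H₈ = √(M_C₃H₈/M_Ar) = √(44.10/39.95) = √1.104 = 1.051.
So the volume for Ar is 758 × 1.051 = 796 mL.

796 mL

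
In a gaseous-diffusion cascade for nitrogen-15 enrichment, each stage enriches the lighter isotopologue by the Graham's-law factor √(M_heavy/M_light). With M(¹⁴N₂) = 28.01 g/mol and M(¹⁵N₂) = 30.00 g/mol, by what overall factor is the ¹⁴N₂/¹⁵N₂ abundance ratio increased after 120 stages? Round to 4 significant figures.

The single-stage factor is √(M_heavy/M_light), so 120 stages give [√(30.00/28.01)]^120 = (30.00/28.01)^(120/2).
= 1.07105^60 = 61.45.

61.45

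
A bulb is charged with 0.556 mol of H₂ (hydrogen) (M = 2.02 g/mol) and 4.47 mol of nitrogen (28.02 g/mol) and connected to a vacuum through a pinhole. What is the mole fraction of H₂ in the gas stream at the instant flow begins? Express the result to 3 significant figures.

0.317

Rate_i ∝ x_i/√M_i (Graham's law weighted by mole fraction), so the effusate composition follows n_i/√M_i.
So x_H₂ in the escaping gas = (n_H₂/√M_H₂) / Σ(n_i/√M_i)
= (0.556/√2.02) / (0.556/√2.02 + 4.47/√28.02) = 0.3912/(0.3912 + 0.8444) = 0.317.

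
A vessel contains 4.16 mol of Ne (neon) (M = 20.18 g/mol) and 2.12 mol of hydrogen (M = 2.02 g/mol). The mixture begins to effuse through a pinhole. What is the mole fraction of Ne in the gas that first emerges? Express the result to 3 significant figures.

0.383

Each component's effusion rate ∝ (its partial pressure)·(1/√M) ∝ n_i/√M_i.
Mole fraction of Ne in the effusate = (n_Ne/√M_Ne) / (n_Ne/√M_Ne + n_H₂/√M_H₂)
= (4.16/√20.18) / (4.16/√20.18 + 2.12/√2.02) = 0.9260/(0.9260 + 1.492) = 0.383.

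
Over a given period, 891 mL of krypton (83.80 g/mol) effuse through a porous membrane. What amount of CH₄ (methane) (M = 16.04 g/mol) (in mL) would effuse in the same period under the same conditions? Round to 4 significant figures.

2037 mL

By Graham's law, rate_CH₄/rate_Kr = √(M_Kr/M_CH₄) = √(83.80/16.04) = √5.224 = 2.286.
So the volume for CH₄ is 891 × 2.286 = 2037 mL.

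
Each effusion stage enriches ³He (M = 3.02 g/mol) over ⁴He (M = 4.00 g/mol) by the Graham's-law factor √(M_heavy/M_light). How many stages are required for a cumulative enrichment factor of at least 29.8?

With α = √(4.00/3.02) per stage, ln α = ½ ln(1.32450) = 0.1405.
Need α^N ≥ 29.8 ⇒ N ≥ ln(29.8) / ln α = 3.395 / 0.1405 = 24.16.
Rounding up, N = 25 stages.

25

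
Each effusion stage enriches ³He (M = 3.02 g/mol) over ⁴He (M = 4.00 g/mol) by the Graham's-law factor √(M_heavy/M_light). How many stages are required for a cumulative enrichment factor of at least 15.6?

20

Single-stage factor α = √(4.00/3.02), so ln α = ½ ln(1.32450) = 0.1405.
Need α^N ≥ 15.6 ⇒ N ≥ ln(15.6) / ln α = 2.747 / 0.1405 = 19.55.
Minimum whole number of stages: N = 20.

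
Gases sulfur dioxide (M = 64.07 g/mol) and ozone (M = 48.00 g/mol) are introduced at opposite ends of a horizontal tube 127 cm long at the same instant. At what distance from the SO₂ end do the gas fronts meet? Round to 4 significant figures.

The fronts meet when d_SO₂ + d_O₃ = L with d_SO₂/d_O₃ = √(M_O₃/M_SO₂) (Graham's law). Here √(M_O₃/M_SO₂) = √(48.00/64.07) = 0.8656.
With d_SO₂ + d_O₃ = 127 cm, d_O₃ = 127/(1 + 0.8656) = 68.08 cm.
d_SO₂ = 127 − 68.08 = 58.92 cm.

58.92 cm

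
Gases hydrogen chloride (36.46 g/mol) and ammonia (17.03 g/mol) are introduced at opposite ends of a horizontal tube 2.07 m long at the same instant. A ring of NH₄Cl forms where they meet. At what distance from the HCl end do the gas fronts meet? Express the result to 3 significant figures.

Distances travelled in equal time are proportional to diffusion rates, so d_HCl/d_NH₃ = √(M_NH₃/M_HCl) = √(17.03/36.46) = 0.6834.
With d_HCl + d_NH₃ = 2.07 m, d_NH₃ = 2.07/(1 + 0.6834) = 1.230 m.
d_HCl = 2.07 − 1.230 = 0.840 m.

0.840 m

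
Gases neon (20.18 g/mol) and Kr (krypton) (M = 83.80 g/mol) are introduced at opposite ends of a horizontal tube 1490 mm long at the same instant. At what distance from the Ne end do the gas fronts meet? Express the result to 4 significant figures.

999.5 mm

Graham's law gives d_Ne/d_Kr = rate_Ne/rate_Kr = √(M_Kr/M_Ne) = √(83.80/20.18) = 2.038.
With d_Ne + d_Kr = 1490 mm, d_Kr = 1490/(1 + 2.038) = 490.5 mm.
d_Ne = 1490 − 490.5 = 999.5 mm.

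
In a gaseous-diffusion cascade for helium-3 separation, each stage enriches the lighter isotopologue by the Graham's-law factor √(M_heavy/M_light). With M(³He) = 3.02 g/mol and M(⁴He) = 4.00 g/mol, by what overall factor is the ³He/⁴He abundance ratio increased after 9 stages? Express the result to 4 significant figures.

Overall factor = α^9 with α = √(4.00/3.02), i.e. (4.00/3.02)^(9/2).
= 1.32450^(9/2) = 3.542.

3.542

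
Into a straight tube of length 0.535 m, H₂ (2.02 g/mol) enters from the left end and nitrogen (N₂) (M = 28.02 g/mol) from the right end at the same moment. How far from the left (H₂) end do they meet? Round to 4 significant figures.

0.4218 m

Graham's law gives d_H₂/d_N₂ = rate_H₂/rate_N₂ = √(M_N₂/M_H₂) = √(28.02/2.02) = 3.724.
With d_H₂ + d_N₂ = 0.535 m, d_N₂ = 0.535/(1 + 3.724) = 0.1132 m.
d_H₂ = 0.535 − 0.1132 = 0.4218 m.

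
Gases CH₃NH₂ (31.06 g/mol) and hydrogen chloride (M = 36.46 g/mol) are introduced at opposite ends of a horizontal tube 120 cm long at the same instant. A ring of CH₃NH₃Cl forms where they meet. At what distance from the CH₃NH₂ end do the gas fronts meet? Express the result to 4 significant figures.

62.40 cm

The fronts meet when d_CH₃NH₂ + d_HCl = L with d_CH₃NH₂/d_HCl = √(M_HCl/M_CH₃NH₂) (Graham's law). Here √(M_HCl/M_CH₃NH₂) = √(36.46/31.06) = 1.083.
With d_CH₃NH₂ + d_HCl = 120 cm, d_HCl = 120/(1 + 1.083) = 57.60 cm.
d_CH₃NH₂ = 120 − 57.60 = 62.40 cm.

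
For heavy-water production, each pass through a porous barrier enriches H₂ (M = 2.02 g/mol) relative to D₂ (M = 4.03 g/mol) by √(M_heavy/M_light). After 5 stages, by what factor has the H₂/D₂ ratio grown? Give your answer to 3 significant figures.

Each stage multiplies the ratio by α = √(4.03/2.02), so after 5 stages the overall factor is α^5 = (4.03/2.02)^(5/2).
= 1.99505^(5/2) = 5.62.

5.62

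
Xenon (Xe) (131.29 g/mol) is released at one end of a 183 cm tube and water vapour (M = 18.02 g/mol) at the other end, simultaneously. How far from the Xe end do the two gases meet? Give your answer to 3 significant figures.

49.5 cm

The fronts meet when d_Xe + d_H₂O = L with d_Xe/d_H₂O = √(M_H₂O/M_Xe) (Graham's law). Here √(M_H₂O/M_Xe) = √(18.02/131.29) = 0.3705.
With d_Xe + d_H₂O = 183 cm, d_H₂O = 183/(1 + 0.3705) = 133.5 cm.
d_Xe = 183 − 133.5 = 49.5 cm.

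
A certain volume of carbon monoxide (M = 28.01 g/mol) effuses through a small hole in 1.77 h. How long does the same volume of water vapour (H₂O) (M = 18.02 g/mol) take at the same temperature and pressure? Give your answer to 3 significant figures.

By Graham's law, t_H₂O/t_CO = √(M_H₂O/M_CO) = √(18.02/28.01) = √0.6433 = 0.8021.
So the time for H₂O is 1.77 × 0.8021 = 1.42 h.

1.42 h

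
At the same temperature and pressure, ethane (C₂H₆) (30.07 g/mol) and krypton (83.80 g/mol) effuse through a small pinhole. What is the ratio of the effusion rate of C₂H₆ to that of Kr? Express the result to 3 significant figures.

From Graham's law, rate_C₂H₆/rate_Kr = √(M_Kr/M_C₂H₆) = √(83.80/30.07) = √2.787 = 1.67.

1.67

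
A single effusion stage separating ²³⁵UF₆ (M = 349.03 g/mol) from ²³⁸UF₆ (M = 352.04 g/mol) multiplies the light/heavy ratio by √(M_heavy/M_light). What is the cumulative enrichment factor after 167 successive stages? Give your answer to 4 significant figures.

The single-stage factor is √(M_heavy/M_light), so 167 stages give [√(352.04/349.03)]^167 = (352.04/349.03)^(167/2).
= 1.00862^(167/2) = 2.048.

2.048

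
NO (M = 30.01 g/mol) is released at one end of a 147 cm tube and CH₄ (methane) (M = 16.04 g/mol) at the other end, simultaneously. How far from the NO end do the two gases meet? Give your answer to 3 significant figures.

Distances travelled in equal time are proportional to diffusion rates, so d_NO/d_CH₄ = √(M_CH₄/M_NO) = √(16.04/30.01) = 0.7311.
With d_NO + d_CH₄ = 147 cm, d_CH₄ = 147/(1 + 0.7311) = 84.92 cm.
d_NO = 147 − 84.92 = 62.1 cm.

62.1 cm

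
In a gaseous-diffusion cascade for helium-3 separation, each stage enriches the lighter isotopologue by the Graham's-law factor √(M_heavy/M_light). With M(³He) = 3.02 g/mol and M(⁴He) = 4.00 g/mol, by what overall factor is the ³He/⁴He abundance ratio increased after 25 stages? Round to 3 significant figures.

33.5

After 25 stages the ratio has grown by (√(4.00/3.02))^25 = (4.00/3.02)^(25/2).
= 1.32450^(25/2) = 33.5.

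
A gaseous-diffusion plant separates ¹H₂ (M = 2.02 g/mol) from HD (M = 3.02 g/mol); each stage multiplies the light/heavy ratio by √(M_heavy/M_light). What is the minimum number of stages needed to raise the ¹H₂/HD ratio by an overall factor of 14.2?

With α = √(3.02/2.02) per stage, ln α = ½ ln(1.49505) = 0.2011.
Need α^N ≥ 14.2 ⇒ N ≥ ln(14.2) / ln α = 2.653 / 0.2011 = 13.19.
Minimum whole number of stages: N = 14.

14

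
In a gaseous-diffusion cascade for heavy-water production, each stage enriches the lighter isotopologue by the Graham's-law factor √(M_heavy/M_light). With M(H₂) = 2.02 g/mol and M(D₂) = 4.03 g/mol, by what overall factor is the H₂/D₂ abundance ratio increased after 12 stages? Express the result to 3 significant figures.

After 12 stages the ratio has grown by (√(4.03/2.02))^12 = (4.03/2.02)^(12/2).
= 1.99505^6 = 63.1.

63.1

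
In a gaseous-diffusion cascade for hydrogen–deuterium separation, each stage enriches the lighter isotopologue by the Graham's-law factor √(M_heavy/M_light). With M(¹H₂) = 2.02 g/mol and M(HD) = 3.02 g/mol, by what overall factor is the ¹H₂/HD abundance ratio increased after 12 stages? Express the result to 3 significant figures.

11.2

Overall factor = α^12 with α = √(3.02/2.02), i.e. (3.02/2.02)^(12/2).
= 1.49505^6 = 11.2.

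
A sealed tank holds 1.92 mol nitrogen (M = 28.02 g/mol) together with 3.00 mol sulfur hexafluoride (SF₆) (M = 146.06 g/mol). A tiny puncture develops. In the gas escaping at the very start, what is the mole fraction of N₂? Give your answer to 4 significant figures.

0.5937

Each component's effusion rate ∝ (its partial pressure)·(1/√M) ∝ n_i/√M_i.
x_N₂(eff) = (n_N₂/√M_N₂) / (n_N₂/√M_N₂ + n_SF₆/√M_SF₆)
= (1.92/√28.02) / (1.92/√28.02 + 3.00/√146.06) = 0.3627/(0.3627 + 0.2482) = 0.5937.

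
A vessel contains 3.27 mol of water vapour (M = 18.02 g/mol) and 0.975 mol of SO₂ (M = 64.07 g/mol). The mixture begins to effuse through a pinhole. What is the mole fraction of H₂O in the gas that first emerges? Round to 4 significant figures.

The effusion rate of species i is ∝ p_i/√M_i ∝ n_i/√M_i.
x_H₂O(eff) = (n_H₂O/√M_H₂O) / (n_H₂O/√M_H₂O + n_SO₂/√M_SO₂)
= (3.27/√18.02) / (3.27/√18.02 + 0.975/√64.07) = 0.7703/(0.7703 + 0.1218) = 0.8635.

0.8635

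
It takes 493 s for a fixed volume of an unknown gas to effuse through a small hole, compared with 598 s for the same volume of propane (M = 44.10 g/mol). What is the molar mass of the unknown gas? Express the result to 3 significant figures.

By Graham's law, t_X/t_C₃H₈ = √(M_X/M_C₃H₈).
493/598 = 0.8244 = √(M_X/44.10)
M_X = 44.10 × 0.8244² = 44.10 × 0.6797 = 30.0 g/mol

30.0 g/mol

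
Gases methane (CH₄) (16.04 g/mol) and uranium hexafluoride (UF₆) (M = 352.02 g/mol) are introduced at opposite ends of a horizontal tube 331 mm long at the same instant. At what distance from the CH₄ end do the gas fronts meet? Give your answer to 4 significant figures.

272.8 mm

In equal time, each gas travels a distance ∝ its rate ∝ 1/√M, so d_CH₄/d_UF₆ = √(M_UF₆/M_CH₄) = √(352.02/16.04) = 4.685.
With d_CH₄ + d_UF₆ = 331 mm, d_UF₆ = 331/(1 + 4.685) = 58.23 mm.
d_CH₄ = 331 − 58.23 = 272.8 mm.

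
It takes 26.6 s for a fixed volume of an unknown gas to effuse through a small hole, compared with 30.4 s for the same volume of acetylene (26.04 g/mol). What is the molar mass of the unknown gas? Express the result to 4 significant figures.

19.94 g/mol

From Graham's law, t_X/t_C₂H₂ = √(M_X/M_C₂H₂).
26.6/30.4 = 0.8750 = √(M_X/26.04)
M_X = 26.04 × 0.8750² = 26.04 × 0.7656 = 19.94 g/mol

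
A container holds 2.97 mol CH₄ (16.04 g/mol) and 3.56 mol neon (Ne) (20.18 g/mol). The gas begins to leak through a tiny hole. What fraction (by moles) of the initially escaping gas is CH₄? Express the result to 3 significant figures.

0.483

The effusion rate of species i is ∝ p_i/√M_i ∝ n_i/√M_i.
Mole fraction of CH₄ in the effusate = (n_CH₄/√M_CH₄) / (n_CH₄/√M_CH₄ + n_Ne/√M_Ne)
= (2.97/√16.04) / (2.97/√16.04 + 3.56/√20.18) = 0.7416/(0.7416 + 0.7925) = 0.483.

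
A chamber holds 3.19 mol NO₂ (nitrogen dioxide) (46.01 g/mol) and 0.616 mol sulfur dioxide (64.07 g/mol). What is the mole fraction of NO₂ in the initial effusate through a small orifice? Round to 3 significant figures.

Each component's effusion rate ∝ (its partial pressure)·(1/√M) ∝ n_i/√M_i.
Mole fraction of NO₂ in the effusate = (n_NO₂/√M_NO₂) / (n_NO₂/√M_NO₂ + n_SO₂/√M_SO₂)
= (3.19/√46.01) / (3.19/√46.01 + 0.616/√64.07) = 0.4703/(0.4703 + 0.07696) = 0.859.

0.859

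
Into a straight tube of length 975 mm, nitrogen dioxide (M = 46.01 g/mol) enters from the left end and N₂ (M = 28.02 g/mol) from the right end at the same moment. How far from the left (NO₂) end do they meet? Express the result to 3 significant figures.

427 mm

The fronts meet when d_NO₂ + d_N₂ = L with d_NO₂/d_N₂ = √(M_N₂/M_NO₂) (Graham's law). Here √(M_N₂/M_NO₂) = √(28.02/46.01) = 0.7804.
With d_NO₂ + d_N₂ = 975 mm, d_N₂ = 975/(1 + 0.7804) = 547.6 mm.
d_NO₂ = 975 − 547.6 = 427 mm.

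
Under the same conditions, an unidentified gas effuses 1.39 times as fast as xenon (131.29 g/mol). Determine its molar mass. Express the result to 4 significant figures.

Using Graham's law: rate_X/rate_Xe = √(M_Xe/M_X).
1.39 = √(131.29/M_X)
M_X = 131.29 / 1.39² = 131.29 / 1.932 = 67.95 g/mol

67.95 g/mol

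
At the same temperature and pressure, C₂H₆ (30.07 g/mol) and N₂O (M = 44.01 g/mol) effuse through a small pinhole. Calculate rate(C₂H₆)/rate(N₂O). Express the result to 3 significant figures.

1.21

Graham's law gives rate_C₂H₆/rate_N₂O = √(M_N₂O/M_C₂H₆) = √(44.01/30.07) = √1.464 = 1.21.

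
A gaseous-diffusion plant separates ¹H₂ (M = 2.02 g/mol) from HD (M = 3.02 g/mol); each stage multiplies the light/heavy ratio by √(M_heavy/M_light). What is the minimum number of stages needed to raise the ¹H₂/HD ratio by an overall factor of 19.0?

Per stage α = (3.02/2.02)^(1/2) = 1.49505^0.5, giving ln α = 0.2011.
Need α^N ≥ 19.0 ⇒ N ≥ ln(19.0) / ln α = 2.944 / 0.2011 = 14.64.
Minimum whole number of stages: N = 15.

15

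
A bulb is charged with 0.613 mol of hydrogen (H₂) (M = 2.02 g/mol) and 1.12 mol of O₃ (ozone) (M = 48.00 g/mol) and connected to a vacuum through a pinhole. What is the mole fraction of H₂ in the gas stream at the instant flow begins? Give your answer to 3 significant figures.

The effusion rate of species i is ∝ p_i/√M_i ∝ n_i/√M_i.
x_H₂(eff) = (n_H₂/√M_H₂) / (n_H₂/√M_H₂ + n_O₃/√M_O₃)
= (0.613/√2.02) / (0.613/√2.02 + 1.12/√48.00) = 0.4313/(0.4313 + 0.1617) = 0.727.

0.727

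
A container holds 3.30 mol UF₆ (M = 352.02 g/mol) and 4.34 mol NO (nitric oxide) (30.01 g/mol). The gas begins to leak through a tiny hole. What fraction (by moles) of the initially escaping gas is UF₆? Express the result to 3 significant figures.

Rate_i ∝ x_i/√M_i (Graham's law weighted by mole fraction), so the effusate composition follows n_i/√M_i.
x_UF₆(eff) = (n_UF₆/√M_UF₆) / (n_UF₆/√M_UF₆ + n_NO/√M_NO)
= (3.30/√352.02) / (3.30/√352.02 + 4.34/√30.01) = 0.1759/(0.1759 + 0.7922) = 0.182.

0.182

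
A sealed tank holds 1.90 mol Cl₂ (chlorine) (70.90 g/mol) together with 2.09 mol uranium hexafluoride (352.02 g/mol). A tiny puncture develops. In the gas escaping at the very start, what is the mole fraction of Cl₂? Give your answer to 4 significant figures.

0.6695

The effusion rate of species i is ∝ p_i/√M_i ∝ n_i/√M_i.
Mole fraction of Cl₂ in the effusate = (n_Cl₂/√M_Cl₂) / (n_Cl₂/√M_Cl₂ + n_UF₆/√M_UF₆)
= (1.90/√70.90) / (1.90/√70.90 + 2.09/√352.02) = 0.2256/(0.2256 + 0.1114) = 0.6695.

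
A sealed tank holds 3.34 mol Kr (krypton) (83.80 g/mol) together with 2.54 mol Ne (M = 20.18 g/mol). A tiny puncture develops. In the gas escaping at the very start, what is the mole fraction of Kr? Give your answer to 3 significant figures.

0.392

Each component's effusion rate ∝ (its partial pressure)·(1/√M) ∝ n_i/√M_i.
So x_Kr in the escaping gas = (n_Kr/√M_Kr) / Σ(n_i/√M_i)
= (3.34/√83.80) / (3.34/√83.80 + 2.54/√20.18) = 0.3649/(0.3649 + 0.5654) = 0.392.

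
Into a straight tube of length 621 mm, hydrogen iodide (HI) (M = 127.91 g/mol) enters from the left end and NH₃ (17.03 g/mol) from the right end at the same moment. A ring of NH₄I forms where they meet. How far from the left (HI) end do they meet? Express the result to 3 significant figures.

166 mm

In equal time, each gas travels a distance ∝ its rate ∝ 1/√M, so d_HI/d_NH₃ = √(M_NH₃/M_HI) = √(17.03/127.91) = 0.3649.
With d_HI + d_NH₃ = 621 mm, d_NH₃ = 621/(1 + 0.3649) = 455.0 mm.
d_HI = 621 − 455.0 = 166 mm.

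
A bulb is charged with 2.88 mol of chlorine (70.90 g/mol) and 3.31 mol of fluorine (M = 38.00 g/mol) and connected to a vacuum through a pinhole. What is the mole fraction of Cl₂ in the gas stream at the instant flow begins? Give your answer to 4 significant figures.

0.3891

Rate_i ∝ x_i/√M_i (Graham's law weighted by mole fraction), so the effusate composition follows n_i/√M_i.
So x_Cl₂ in the escaping gas = (n_Cl₂/√M_Cl₂) / Σ(n_i/√M_i)
= (2.88/√70.90) / (2.88/√70.90 + 3.31/√38.00) = 0.3420/(0.3420 + 0.5370) = 0.3891.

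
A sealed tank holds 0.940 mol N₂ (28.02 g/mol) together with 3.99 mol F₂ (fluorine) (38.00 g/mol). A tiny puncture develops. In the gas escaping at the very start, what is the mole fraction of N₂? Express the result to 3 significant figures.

Effusion rate of each component ∝ n_i/√M_i (partial pressure × 1/√M).
Mole fraction of N₂ in the effusate = (n_N₂/√M_N₂) / (n_N₂/√M_N₂ + n_F₂/√M_F₂)
= (0.940/√28.02) / (0.940/√28.02 + 3.99/√38.00) = 0.1776/(0.1776 + 0.6473) = 0.215.

0.215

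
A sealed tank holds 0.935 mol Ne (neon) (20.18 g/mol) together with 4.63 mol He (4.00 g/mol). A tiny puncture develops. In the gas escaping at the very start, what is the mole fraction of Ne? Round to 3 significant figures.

0.0825

Each component's effusion rate ∝ (its partial pressure)·(1/√M) ∝ n_i/√M_i.
x_Ne(eff) = (n_Ne/√M_Ne) / (n_Ne/√M_Ne + n_He/√M_He)
= (0.935/√20.18) / (0.935/√20.18 + 4.63/√4.00) = 0.2081/(0.2081 + 2.315) = 0.0825.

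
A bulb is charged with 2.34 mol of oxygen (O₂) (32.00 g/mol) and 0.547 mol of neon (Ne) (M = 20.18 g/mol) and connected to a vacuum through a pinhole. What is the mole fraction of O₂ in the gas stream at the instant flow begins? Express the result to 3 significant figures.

Rate_i ∝ x_i/√M_i (Graham's law weighted by mole fraction), so the effusate composition follows n_i/√M_i.
Mole fraction of O₂ in the effusate = (n_O₂/√M_O₂) / (n_O₂/√M_O₂ + n_Ne/√M_Ne)
= (2.34/√32.00) / (2.34/√32.00 + 0.547/√20.18) = 0.4137/(0.4137 + 0.1218) = 0.773.

0.773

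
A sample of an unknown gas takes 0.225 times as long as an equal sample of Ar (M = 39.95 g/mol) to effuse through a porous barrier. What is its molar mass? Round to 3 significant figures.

From Graham's law, t_X/t_Ar = √(M_X/M_Ar).
0.225 = √(M_X/39.95)
M_X = 39.95 × 0.225² = 39.95 × 0.05063 = 2.02 g/mol

2.02 g/mol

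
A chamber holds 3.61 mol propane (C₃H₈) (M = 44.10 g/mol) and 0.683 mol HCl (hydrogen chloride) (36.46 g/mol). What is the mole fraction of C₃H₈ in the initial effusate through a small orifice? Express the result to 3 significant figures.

Each component's effusion rate ∝ (its partial pressure)·(1/√M) ∝ n_i/√M_i.
x_C₃H₈(eff) = (n_C₃H₈/√M_C₃H₈) / (n_C₃H₈/√M_C₃H₈ + n_HCl/√M_HCl)
= (3.61/√44.10) / (3.61/√44.10 + 0.683/√36.46) = 0.5436/(0.5436 + 0.1131) = 0.828.

0.828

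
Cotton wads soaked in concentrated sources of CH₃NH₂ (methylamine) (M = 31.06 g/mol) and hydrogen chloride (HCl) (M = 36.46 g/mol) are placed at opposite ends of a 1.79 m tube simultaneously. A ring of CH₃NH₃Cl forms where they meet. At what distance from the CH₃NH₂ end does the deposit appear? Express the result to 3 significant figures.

Distances travelled in equal time are proportional to diffusion rates, so d_CH₃NH₂/d_HCl = √(M_HCl/M_CH₃NH₂) = √(36.46/31.06) = 1.083.
With d_CH₃NH₂ + d_HCl = 1.79 m, d_HCl = 1.79/(1 + 1.083) = 0.8592 m.
d_CH₃NH₂ = 1.79 − 0.8592 = 0.931 m.

0.931 m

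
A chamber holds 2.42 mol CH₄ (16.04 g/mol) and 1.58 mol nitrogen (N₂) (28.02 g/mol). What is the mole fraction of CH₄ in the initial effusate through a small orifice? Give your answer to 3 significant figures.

Each component's effusion rate ∝ (its partial pressure)·(1/√M) ∝ n_i/√M_i.
Mole fraction of CH₄ in the effusate = (n_CH₄/√M_CH₄) / (n_CH₄/√M_CH₄ + n_N₂/√M_N₂)
= (2.42/√16.04) / (2.42/√16.04 + 1.58/√28.02) = 0.6042/(0.6042 + 0.2985) = 0.669.

0.669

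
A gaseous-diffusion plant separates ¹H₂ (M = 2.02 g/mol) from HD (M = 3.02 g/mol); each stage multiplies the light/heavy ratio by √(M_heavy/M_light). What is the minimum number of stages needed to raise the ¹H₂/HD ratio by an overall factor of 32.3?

With α = √(3.02/2.02) per stage, ln α = ½ ln(1.49505) = 0.2011.
Need α^N ≥ 32.3 ⇒ N ≥ ln(32.3) / ln α = 3.475 / 0.2011 = 17.28.
So at least 18 stages are needed.

18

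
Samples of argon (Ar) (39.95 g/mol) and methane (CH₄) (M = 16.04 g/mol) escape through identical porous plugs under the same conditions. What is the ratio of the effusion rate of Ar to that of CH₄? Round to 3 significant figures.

Using Graham's law: rate_Ar/rate_CH₄ = √(M_CH₄/M_Ar) = √(16.04/39.95) = √0.4015 = 0.634.

0.634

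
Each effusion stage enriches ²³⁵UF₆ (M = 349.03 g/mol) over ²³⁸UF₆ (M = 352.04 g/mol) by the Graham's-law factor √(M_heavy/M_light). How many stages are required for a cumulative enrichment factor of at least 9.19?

Single-stage factor α = √(352.04/349.03), so ln α = ½ ln(1.00862) = 0.004293.
Need α^N ≥ 9.19 ⇒ N ≥ ln(9.19) / ln α = 2.218 / 0.004293 = 516.63.
Minimum whole number of stages: N = 517.

517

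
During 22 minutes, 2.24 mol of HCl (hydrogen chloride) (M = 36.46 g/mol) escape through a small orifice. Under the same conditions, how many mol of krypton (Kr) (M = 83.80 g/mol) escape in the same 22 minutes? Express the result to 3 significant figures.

Graham's law gives rate_Kr/rate_HCl = √(M_HCl/M_Kr) = √(36.46/83.80) = √0.4351 = 0.6596.
So the amount for Kr is 2.24 × 0.6596 = 1.48 mol.

1.48 mol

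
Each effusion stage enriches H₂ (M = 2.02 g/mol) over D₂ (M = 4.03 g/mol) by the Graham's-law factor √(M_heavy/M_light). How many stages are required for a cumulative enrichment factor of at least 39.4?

Per stage α = (4.03/2.02)^(1/2) = 1.99505^0.5, giving ln α = 0.3453.
Need α^N ≥ 39.4 ⇒ N ≥ ln(39.4) / ln α = 3.674 / 0.3453 = 10.64.
Minimum whole number of stages: N = 11.

11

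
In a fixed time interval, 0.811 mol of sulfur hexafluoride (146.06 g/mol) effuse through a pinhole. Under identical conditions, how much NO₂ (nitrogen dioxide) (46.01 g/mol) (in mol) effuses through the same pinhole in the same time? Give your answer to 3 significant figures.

Since effusion rate ∝ 1/√M, rate_NO₂/rate_SF₆ = √(M_SF₆/M_NO₂) = √(146.06/46.01) = √3.175 = 1.782.
So the amount for NO₂ is 0.811 × 1.782 = 1.44 mol.

1.44 mol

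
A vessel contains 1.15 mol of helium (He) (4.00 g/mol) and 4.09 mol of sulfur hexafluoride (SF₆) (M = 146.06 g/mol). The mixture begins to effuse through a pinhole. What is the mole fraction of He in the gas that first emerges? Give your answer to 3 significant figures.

Each component's effusion rate ∝ (its partial pressure)·(1/√M) ∝ n_i/√M_i.
x_He(eff) = (n_He/√M_He) / (n_He/√M_He + n_SF₆/√M_SF₆)
= (1.15/√4.00) / (1.15/√4.00 + 4.09/√146.06) = 0.5750/(0.5750 + 0.3384) = 0.630.

0.630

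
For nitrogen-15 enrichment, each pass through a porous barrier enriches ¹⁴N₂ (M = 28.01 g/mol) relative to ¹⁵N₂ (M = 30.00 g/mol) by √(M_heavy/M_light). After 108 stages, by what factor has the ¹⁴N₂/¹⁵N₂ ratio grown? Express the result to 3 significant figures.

The single-stage factor is √(M_heavy/M_light), so 108 stages give [√(30.00/28.01)]^108 = (30.00/28.01)^(108/2).
= 1.07105^54 = 40.7.

40.7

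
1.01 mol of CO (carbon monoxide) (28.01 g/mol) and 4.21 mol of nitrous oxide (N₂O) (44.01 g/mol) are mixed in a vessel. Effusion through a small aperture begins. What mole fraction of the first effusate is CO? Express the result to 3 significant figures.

0.231

Effusion rate of each component ∝ n_i/√M_i (partial pressure × 1/√M).
x_CO(eff) = (n_CO/√M_CO) / (n_CO/√M_CO + n_N₂O/√M_N₂O)
= (1.01/√28.01) / (1.01/√28.01 + 4.21/√44.01) = 0.1908/(0.1908 + 0.6346) = 0.231.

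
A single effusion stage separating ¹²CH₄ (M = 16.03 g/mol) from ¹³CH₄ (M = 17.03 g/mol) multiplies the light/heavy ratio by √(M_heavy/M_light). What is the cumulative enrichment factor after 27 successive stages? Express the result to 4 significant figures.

After 27 stages the ratio has grown by (√(17.03/16.03))^27 = (17.03/16.03)^(27/2).
= 1.06238^(27/2) = 2.264.

2.264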